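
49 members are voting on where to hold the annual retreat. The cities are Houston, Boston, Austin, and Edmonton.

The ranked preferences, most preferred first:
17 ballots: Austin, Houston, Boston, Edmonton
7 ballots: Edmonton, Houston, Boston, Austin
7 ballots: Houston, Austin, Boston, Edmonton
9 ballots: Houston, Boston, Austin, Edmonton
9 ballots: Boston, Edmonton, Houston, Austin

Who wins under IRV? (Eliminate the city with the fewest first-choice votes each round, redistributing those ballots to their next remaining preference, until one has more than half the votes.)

Round 1: Houston 16, Boston 9, Austin 17, Edmonton 7. Edmonton eliminated.
Round 2: Houston 23, Boston 9, Austin 17. Boston eliminated.
Round 3: Houston 32, Austin 17. Houston has a majority (≥25).

Houston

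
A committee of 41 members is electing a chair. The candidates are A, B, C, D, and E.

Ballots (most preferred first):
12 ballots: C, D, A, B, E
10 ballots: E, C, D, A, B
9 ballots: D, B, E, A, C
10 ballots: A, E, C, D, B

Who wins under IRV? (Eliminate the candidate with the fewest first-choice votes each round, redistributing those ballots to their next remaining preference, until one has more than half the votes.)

Round 1: A 10, B 0, C 12, D 9, E 10. B eliminated.
Round 2: A 10, C 12, D 9, E 10. D eliminated.
Round 3: A 10, C 12, E 19. A eliminated.
Round 4: C 12, E 29. E has a majority (≥21).

E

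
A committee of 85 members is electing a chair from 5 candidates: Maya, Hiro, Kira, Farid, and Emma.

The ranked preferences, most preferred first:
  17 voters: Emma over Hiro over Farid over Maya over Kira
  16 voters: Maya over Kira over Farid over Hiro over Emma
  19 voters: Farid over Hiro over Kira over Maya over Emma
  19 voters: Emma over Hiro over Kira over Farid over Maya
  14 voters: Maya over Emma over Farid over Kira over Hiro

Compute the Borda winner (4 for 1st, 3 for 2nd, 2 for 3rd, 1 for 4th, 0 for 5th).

Maya: 17×1 + 16×4 + 19×1 + 19×0 + 14×4 = 156
Hiro: 17×3 + 16×1 + 19×3 + 19×3 + 14×0 = 181
Kira: 17×0 + 16×3 + 19×2 + 19×2 + 14×1 = 138
Farid: 17×2 + 16×2 + 19×4 + 19×1 + 14×2 = 189
Emma: 17×4 + 16×0 + 19×0 + 19×4 + 14×3 = 186

Farid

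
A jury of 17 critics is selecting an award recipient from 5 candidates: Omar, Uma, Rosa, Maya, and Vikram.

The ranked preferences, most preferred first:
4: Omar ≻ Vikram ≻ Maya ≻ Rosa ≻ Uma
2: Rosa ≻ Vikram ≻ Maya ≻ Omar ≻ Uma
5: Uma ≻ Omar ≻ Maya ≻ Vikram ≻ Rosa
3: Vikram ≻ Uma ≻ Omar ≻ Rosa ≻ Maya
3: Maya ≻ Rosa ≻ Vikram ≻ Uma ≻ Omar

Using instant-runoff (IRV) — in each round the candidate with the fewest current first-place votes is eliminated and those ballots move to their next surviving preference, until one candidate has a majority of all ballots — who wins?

Vikram

Round 1: Omar 4, Uma 5, Rosa 2, Maya 3, Vikram 3. Rosa eliminated.
Round 2: Omar 4, Uma 5, Maya 3, Vikram 5. Maya eliminated.
Round 3: Omar 4, Uma 5, Vikram 8. Omar eliminated.
Round 4: Uma 5, Vikram 12. Vikram has a majority (≥9).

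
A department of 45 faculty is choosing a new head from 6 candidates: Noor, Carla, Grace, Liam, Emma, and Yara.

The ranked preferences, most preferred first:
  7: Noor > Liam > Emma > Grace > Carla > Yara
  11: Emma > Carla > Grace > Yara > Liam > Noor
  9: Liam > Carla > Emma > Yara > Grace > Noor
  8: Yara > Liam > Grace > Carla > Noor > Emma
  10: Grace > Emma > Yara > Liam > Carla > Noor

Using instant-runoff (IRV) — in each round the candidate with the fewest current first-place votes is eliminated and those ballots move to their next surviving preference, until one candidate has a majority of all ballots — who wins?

Round 1: Noor 7, Carla 0, Grace 10, Liam 9, Emma 11, Yara 8. Carla eliminated.
Round 2: Noor 7, Grace 10, Liam 9, Emma 11, Yara 8. Noor eliminated.
Round 3: Grace 10, Liam 16, Emma 11, Yara 8. Yara eliminated.
Round 4: Grace 10, Liam 24, Emma 11. Liam has a majority (≥23).

Liam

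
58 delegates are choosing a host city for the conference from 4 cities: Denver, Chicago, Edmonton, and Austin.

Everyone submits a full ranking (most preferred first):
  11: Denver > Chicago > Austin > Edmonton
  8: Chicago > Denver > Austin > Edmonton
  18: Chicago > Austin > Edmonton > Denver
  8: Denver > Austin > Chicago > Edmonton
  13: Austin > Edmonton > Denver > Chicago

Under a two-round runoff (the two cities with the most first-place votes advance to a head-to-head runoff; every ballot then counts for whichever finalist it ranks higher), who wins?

Denver

Round 1 first-place votes: Denver 19, Chicago 26, Edmonton 0, Austin 13. Chicago and Denver advance.
Runoff: Chicago is ranked above Denver on 26 ballots, Denver above Chicago on 32.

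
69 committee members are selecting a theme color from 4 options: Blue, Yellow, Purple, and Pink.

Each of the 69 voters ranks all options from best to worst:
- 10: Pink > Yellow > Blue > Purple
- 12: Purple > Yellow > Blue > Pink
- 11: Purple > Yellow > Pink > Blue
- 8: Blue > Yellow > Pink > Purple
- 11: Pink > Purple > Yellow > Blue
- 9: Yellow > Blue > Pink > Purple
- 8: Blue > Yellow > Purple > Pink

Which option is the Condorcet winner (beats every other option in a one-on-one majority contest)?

Yellow vs Blue: 53–16
Yellow vs Purple: 35–34
Yellow vs Pink: 48–21
Yellow beats every other option.

Yellow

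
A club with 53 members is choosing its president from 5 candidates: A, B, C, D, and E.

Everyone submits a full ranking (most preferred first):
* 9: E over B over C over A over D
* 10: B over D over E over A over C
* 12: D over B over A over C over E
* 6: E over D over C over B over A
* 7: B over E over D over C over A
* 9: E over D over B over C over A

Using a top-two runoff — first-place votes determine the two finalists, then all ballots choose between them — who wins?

B

Round 1 first-place votes: A 0, B 17, C 0, D 12, E 24. E and B advance.
Runoff: E is ranked above B on 24 ballots, B above E on 29.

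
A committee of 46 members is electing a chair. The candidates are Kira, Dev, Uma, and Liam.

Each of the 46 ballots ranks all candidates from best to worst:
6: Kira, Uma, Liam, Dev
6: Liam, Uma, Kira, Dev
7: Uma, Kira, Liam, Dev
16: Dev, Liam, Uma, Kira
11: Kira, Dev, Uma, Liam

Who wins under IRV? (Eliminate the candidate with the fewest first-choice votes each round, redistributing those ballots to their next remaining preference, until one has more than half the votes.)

Round 1: Kira 17, Dev 16, Uma 7, Liam 6. Liam eliminated.
Round 2: Kira 17, Dev 16, Uma 13. Uma eliminated.
Round 3: Kira 30, Dev 16. Kira has a majority (≥24).

Kira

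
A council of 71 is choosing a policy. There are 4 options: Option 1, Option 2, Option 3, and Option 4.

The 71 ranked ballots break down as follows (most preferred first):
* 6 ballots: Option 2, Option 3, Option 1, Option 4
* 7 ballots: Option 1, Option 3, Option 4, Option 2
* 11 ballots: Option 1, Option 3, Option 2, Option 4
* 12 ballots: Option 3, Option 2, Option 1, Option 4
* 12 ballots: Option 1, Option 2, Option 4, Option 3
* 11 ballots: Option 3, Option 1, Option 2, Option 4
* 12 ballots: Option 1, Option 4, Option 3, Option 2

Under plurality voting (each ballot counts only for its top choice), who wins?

Option 1

First-place votes: Option 1 42, Option 2 6, Option 3 23, Option 4 0.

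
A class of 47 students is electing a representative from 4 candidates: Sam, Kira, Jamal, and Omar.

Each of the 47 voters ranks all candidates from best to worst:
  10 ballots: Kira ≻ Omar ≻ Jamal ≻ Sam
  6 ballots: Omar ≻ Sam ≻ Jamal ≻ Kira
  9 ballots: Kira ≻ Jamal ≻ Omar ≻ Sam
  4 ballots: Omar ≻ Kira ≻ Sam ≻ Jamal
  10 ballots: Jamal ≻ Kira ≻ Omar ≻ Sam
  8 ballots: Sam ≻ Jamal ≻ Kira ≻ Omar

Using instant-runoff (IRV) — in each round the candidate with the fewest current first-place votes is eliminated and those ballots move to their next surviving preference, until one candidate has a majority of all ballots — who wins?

Jamal

Round 1: Sam 8, Kira 19, Jamal 10, Omar 10. Sam eliminated.
Round 2: Kira 19, Jamal 18, Omar 10. Omar eliminated.
Round 3: Kira 23, Jamal 24. Jamal has a majority (≥24).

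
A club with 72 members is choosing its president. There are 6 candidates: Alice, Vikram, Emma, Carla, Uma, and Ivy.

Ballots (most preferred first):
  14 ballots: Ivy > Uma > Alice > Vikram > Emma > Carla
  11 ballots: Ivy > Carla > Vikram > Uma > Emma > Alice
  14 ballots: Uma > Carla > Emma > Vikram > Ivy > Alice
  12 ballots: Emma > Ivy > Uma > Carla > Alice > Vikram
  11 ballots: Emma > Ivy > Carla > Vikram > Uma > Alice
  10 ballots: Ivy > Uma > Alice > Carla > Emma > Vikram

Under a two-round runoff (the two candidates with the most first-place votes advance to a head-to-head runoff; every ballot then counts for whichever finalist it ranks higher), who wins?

Emma

Round 1 first-place votes: Alice 0, Vikram 0, Emma 23, Carla 0, Uma 14, Ivy 35. Ivy and Emma advance.
Runoff: Ivy is ranked above Emma on 35 ballots, Emma above Ivy on 37.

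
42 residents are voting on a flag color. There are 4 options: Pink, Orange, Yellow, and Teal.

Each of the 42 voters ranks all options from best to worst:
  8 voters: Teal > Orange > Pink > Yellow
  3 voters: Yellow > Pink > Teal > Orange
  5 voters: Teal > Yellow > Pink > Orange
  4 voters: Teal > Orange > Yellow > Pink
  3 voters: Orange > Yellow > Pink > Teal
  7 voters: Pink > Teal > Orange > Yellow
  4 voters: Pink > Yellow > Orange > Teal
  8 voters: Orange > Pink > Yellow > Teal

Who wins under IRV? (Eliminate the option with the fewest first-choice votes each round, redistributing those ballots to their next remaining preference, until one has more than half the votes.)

Pink

Round 1: Pink 11, Orange 11, Yellow 3, Teal 17. Yellow eliminated.
Round 2: Pink 14, Orange 11, Teal 17. Orange eliminated.
Round 3: Pink 25, Teal 17. Pink has a majority (≥22).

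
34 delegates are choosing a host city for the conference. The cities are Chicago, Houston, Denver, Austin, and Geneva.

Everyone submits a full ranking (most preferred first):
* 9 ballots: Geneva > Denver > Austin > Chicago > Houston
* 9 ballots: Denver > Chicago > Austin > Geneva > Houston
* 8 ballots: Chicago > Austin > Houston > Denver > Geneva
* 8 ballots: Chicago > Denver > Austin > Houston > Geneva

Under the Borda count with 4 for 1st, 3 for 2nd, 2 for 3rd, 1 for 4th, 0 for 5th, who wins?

Chicago

Chicago: 9×1 + 9×3 + 8×4 + 8×4 = 100
Houston: 9×0 + 9×0 + 8×2 + 8×1 = 24
Denver: 9×3 + 9×4 + 8×1 + 8×3 = 95
Austin: 9×2 + 9×2 + 8×3 + 8×2 = 76
Geneva: 9×4 + 9×1 + 8×0 + 8×0 = 45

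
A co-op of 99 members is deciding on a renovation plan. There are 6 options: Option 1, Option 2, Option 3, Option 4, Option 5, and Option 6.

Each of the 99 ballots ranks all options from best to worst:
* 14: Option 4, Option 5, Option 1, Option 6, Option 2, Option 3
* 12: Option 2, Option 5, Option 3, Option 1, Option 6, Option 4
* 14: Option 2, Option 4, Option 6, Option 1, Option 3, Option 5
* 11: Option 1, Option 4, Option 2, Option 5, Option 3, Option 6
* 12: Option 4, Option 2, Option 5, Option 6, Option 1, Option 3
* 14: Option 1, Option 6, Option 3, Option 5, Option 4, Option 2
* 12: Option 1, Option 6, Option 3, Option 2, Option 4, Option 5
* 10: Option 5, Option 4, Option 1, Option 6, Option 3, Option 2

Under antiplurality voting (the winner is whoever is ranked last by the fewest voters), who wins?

Last-place votes: Option 1 0, Option 2 24, Option 3 26, Option 4 12, Option 5 26, Option 6 11.

Option 1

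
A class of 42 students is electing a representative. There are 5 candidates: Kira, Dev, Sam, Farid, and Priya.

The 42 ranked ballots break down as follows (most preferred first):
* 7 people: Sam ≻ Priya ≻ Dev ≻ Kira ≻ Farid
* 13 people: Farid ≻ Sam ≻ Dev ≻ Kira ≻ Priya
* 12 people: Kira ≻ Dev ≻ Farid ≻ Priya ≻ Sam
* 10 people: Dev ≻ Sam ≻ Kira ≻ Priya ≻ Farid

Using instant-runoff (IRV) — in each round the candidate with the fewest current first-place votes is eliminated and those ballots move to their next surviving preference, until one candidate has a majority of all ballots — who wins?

Round 1: Kira 12, Dev 10, Sam 7, Farid 13, Priya 0. Priya eliminated.
Round 2: Kira 12, Dev 10, Sam 7, Farid 13. Sam eliminated.
Round 3: Kira 12, Dev 17, Farid 13. Kira eliminated.
Round 4: Dev 29, Farid 13. Dev has a majority (≥22).

Dev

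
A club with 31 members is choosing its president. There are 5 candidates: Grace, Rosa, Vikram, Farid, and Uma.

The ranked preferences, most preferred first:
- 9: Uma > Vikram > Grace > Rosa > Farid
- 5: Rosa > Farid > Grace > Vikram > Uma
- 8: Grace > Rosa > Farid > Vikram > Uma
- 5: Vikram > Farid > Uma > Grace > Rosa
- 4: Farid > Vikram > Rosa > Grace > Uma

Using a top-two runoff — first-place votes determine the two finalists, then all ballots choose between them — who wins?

Grace

Round 1 first-place votes: Grace 8, Rosa 5, Vikram 5, Farid 4, Uma 9. Uma and Grace advance.
Runoff: Uma is ranked above Grace on 14 ballots, Grace above Uma on 17.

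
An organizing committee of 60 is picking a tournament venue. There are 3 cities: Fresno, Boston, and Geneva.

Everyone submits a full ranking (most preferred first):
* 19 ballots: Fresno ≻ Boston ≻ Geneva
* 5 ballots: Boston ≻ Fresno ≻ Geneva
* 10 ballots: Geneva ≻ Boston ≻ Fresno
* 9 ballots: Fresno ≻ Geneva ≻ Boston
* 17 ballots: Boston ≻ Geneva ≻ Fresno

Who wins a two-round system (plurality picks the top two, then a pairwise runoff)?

Round 1 first-place votes: Fresno 28, Boston 22, Geneva 10. Fresno and Boston advance.
Runoff: Fresno is ranked above Boston on 28 ballots, Boston above Fresno on 32.

Boston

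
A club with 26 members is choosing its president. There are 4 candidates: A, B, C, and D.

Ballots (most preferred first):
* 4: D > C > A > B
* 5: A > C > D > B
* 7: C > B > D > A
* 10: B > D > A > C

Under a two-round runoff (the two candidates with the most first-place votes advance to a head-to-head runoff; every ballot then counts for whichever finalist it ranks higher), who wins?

C

Round 1 first-place votes: A 5, B 10, C 7, D 4. B and C advance.
Runoff: B is ranked above C on 10 ballots, C above B on 16.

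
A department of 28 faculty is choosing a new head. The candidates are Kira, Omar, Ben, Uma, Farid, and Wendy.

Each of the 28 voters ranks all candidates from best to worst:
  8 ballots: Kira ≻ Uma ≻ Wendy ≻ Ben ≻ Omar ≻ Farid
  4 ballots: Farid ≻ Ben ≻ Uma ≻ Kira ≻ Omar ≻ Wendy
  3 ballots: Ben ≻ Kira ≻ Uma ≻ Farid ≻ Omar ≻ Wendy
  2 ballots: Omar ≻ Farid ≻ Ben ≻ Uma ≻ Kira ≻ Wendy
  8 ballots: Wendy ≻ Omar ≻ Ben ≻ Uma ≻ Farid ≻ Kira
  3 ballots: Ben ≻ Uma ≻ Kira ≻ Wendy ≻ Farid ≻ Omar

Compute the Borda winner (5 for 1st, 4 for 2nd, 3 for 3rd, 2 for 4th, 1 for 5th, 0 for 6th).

Ben

Kira: 8×5 + 4×2 + 3×4 + 2×1 + 8×0 + 3×3 = 71
Omar: 8×1 + 4×1 + 3×1 + 2×5 + 8×4 + 3×0 = 57
Ben: 8×2 + 4×4 + 3×5 + 2×3 + 8×3 + 3×5 = 92
Uma: 8×4 + 4×3 + 3×3 + 2×2 + 8×2 + 3×4 = 85
Farid: 8×0 + 4×5 + 3×2 + 2×4 + 8×1 + 3×1 = 45
Wendy: 8×3 + 4×0 + 3×0 + 2×0 + 8×5 + 3×2 = 70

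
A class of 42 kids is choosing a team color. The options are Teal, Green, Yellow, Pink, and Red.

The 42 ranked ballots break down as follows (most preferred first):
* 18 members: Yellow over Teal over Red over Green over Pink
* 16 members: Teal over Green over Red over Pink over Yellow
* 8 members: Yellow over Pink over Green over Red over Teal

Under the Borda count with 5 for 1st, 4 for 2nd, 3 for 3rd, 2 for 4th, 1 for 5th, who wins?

Teal

Teal: 18×4 + 16×5 + 8×1 = 160
Green: 18×2 + 16×4 + 8×3 = 124
Yellow: 18×5 + 16×1 + 8×5 = 146
Pink: 18×1 + 16×2 + 8×4 = 82
Red: 18×3 + 16×3 + 8×2 = 118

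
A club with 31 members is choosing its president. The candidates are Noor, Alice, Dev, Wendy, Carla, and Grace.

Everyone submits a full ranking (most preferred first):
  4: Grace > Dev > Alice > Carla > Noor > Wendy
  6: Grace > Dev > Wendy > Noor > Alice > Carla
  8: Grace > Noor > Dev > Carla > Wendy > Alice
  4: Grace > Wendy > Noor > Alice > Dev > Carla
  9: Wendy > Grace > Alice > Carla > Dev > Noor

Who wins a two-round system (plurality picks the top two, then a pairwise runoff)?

Round 1 first-place votes: Noor 0, Alice 0, Dev 0, Wendy 9, Carla 0, Grace 22. Grace and Wendy advance.
Runoff: Grace is ranked above Wendy on 22 ballots, Wendy above Grace on 9.

Grace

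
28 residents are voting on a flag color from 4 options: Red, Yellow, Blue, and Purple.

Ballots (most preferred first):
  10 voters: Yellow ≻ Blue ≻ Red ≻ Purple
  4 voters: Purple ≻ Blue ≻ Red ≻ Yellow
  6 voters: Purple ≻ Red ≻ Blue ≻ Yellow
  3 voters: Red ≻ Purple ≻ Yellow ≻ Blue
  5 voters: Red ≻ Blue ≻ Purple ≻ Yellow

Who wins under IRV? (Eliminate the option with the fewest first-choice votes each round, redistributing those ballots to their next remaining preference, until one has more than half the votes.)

Purple

Round 1: Red 8, Yellow 10, Blue 0, Purple 10. Blue eliminated.
Round 2: Red 8, Yellow 10, Purple 10. Red eliminated.
Round 3: Yellow 10, Purple 18. Purple has a majority (≥15).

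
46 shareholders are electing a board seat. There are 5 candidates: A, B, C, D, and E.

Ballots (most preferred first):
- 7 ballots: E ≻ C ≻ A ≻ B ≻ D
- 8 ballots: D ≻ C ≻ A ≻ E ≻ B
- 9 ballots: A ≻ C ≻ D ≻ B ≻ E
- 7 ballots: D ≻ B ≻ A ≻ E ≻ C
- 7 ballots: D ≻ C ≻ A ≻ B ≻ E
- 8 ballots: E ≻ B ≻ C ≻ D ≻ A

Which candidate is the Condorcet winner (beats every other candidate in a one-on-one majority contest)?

C

C vs A: 30–16
C vs B: 31–15
C vs D: 24–22
C vs E: 24–22
C beats every other candidate.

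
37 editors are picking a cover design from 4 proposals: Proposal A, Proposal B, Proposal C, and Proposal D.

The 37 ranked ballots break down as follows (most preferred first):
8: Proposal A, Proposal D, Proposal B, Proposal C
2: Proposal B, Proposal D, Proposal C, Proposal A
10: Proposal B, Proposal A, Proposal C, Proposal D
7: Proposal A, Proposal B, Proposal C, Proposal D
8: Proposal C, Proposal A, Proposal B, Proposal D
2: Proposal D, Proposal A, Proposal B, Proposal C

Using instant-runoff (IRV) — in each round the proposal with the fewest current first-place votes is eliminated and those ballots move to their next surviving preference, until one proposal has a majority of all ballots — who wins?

Round 1: Proposal A 15, Proposal B 12, Proposal C 8, Proposal D 2. Proposal D eliminated.
Round 2: Proposal A 17, Proposal B 12, Proposal C 8. Proposal C eliminated.
Round 3: Proposal A 25, Proposal B 12. Proposal A has a majority (≥19).

Proposal A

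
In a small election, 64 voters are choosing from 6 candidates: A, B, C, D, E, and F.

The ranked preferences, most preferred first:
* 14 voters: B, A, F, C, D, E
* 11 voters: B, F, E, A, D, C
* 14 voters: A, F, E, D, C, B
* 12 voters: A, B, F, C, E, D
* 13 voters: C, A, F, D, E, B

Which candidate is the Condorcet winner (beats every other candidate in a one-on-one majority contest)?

A vs B: 39–25
A vs C: 51–13
A vs D: 64–0
A vs E: 53–11
A vs F: 53–11
A beats every other candidate.

A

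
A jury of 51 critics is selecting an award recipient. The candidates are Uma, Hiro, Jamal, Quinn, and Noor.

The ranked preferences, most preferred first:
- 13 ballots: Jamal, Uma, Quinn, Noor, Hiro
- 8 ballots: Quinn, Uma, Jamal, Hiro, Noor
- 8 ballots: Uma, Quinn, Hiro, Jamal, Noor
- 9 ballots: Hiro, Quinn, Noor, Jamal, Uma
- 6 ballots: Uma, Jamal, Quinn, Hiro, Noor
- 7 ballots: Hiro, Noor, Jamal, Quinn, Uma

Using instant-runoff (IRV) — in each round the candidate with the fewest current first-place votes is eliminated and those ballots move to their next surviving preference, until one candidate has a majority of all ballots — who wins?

Round 1: Uma 14, Hiro 16, Jamal 13, Quinn 8, Noor 0. Noor eliminated.
Round 2: Uma 14, Hiro 16, Jamal 13, Quinn 8. Quinn eliminated.
Round 3: Uma 22, Hiro 16, Jamal 13. Jamal eliminated.
Round 4: Uma 35, Hiro 16. Uma has a majority (≥26).

Uma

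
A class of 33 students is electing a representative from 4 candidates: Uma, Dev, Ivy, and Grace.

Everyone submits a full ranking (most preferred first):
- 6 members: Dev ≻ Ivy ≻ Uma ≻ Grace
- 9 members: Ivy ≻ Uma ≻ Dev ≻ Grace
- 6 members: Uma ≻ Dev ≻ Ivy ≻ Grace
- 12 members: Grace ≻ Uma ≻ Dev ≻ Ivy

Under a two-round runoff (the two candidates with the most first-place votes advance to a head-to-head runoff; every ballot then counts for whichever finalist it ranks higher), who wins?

Ivy

Round 1 first-place votes: Uma 6, Dev 6, Ivy 9, Grace 12. Grace and Ivy advance.
Runoff: Grace is ranked above Ivy on 12 ballots, Ivy above Grace on 21.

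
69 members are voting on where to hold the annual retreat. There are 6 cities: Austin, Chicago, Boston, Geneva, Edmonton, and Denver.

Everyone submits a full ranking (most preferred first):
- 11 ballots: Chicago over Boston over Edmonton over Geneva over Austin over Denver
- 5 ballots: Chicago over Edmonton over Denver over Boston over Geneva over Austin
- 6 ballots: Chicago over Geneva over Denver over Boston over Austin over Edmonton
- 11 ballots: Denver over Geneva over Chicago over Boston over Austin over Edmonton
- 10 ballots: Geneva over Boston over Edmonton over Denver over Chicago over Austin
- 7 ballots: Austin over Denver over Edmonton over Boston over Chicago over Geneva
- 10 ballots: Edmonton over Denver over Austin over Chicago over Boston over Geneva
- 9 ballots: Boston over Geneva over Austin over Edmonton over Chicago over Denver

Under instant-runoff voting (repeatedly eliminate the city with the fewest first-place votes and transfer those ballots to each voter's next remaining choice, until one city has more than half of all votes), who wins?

Round 1: Austin 7, Chicago 22, Boston 9, Geneva 10, Edmonton 10, Denver 11. Austin eliminated.
Round 2: Chicago 22, Boston 9, Geneva 10, Edmonton 10, Denver 18. Boston eliminated.
Round 3: Chicago 22, Geneva 19, Edmonton 10, Denver 18. Edmonton eliminated.
Round 4: Chicago 22, Geneva 19, Denver 28. Geneva eliminated.
Round 5: Chicago 31, Denver 38. Denver has a majority (≥35).

Denver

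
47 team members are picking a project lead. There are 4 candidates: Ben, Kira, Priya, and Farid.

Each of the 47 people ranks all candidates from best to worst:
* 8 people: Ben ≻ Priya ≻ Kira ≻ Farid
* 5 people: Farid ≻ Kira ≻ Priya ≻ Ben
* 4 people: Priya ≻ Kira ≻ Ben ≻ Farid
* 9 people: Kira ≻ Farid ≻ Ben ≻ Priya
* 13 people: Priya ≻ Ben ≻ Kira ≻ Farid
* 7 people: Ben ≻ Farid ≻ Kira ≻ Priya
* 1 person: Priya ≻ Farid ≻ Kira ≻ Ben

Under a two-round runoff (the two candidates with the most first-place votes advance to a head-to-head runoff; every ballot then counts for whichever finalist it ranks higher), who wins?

Ben

Round 1 first-place votes: Ben 15, Kira 9, Priya 18, Farid 5. Priya and Ben advance.
Runoff: Priya is ranked above Ben on 23 ballots, Ben above Priya on 24.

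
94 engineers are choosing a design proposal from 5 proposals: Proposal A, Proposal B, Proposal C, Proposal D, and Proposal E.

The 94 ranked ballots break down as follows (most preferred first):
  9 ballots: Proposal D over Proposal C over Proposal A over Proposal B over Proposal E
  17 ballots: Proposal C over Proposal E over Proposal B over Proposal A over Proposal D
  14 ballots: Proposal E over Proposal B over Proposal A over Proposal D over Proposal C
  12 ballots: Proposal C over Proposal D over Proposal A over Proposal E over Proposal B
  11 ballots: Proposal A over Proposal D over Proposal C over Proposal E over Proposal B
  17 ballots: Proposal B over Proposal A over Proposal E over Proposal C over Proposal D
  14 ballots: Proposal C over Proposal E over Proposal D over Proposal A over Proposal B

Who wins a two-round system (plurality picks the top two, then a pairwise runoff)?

Proposal C

Round 1 first-place votes: Proposal A 11, Proposal B 17, Proposal C 43, Proposal D 9, Proposal E 14. Proposal C and Proposal B advance.
Runoff: Proposal C is ranked above Proposal B on 63 ballots, Proposal B above Proposal C on 31.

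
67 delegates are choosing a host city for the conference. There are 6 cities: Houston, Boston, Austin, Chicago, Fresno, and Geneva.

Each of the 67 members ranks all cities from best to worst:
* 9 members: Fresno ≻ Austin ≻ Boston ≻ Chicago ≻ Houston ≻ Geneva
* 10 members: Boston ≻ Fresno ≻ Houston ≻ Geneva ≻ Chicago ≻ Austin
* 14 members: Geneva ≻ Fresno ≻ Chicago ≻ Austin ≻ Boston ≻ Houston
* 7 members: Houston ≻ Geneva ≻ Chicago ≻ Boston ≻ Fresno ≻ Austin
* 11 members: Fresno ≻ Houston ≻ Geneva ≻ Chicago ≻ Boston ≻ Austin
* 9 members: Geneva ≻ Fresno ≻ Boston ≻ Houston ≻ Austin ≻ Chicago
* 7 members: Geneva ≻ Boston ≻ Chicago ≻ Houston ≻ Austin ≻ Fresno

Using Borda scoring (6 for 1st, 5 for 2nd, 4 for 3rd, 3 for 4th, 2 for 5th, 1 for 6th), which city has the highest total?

Fresno

Houston: 9×2 + 10×4 + 14×1 + 7×6 + 11×5 + 9×3 + 7×3 = 217
Boston: 9×4 + 10×6 + 14×2 + 7×3 + 11×2 + 9×4 + 7×5 = 238
Austin: 9×5 + 10×1 + 14×3 + 7×1 + 11×1 + 9×2 + 7×2 = 147
Chicago: 9×3 + 10×2 + 14×4 + 7×4 + 11×3 + 9×1 + 7×4 = 201
Fresno: 9×6 + 10×5 + 14×5 + 7×2 + 11×6 + 9×5 + 7×1 = 306
Geneva: 9×1 + 10×3 + 14×6 + 7×5 + 11×4 + 9×6 + 7×6 = 298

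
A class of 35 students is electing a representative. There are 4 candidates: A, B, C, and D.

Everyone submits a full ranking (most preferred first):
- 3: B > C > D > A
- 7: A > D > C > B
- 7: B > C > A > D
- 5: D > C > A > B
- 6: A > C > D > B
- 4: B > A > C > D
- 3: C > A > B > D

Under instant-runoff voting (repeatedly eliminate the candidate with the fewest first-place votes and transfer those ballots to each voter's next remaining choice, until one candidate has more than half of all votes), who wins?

Round 1: A 13, B 14, C 3, D 5. C eliminated.
Round 2: A 16, B 14, D 5. D eliminated.
Round 3: A 21, B 14. A has a majority (≥18).

A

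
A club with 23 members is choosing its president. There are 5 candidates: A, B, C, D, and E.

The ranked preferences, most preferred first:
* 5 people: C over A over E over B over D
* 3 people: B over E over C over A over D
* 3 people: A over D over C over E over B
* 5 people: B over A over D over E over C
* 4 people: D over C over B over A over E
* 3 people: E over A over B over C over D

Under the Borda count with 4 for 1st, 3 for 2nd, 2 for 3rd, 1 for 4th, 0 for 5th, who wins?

A: 5×3 + 3×1 + 3×4 + 5×3 + 4×1 + 3×3 = 58
B: 5×1 + 3×4 + 3×0 + 5×4 + 4×2 + 3×2 = 51
C: 5×4 + 3×2 + 3×2 + 5×0 + 4×3 + 3×1 = 47
D: 5×0 + 3×0 + 3×3 + 5×2 + 4×4 + 3×0 = 35
E: 5×2 + 3×3 + 3×1 + 5×1 + 4×0 + 3×4 = 39

A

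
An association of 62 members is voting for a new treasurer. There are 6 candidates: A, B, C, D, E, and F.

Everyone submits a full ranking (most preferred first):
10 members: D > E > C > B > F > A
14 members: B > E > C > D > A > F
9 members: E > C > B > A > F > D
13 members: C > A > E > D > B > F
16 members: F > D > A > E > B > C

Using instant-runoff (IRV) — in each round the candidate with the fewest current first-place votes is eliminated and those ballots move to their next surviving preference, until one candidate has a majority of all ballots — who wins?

C

Round 1: A 0, B 14, C 13, D 10, E 9, F 16. A eliminated.
Round 2: B 14, C 13, D 10, E 9, F 16. E eliminated.
Round 3: B 14, C 22, D 10, F 16. D eliminated.
Round 4: B 14, C 32, F 16. C has a majority (≥32).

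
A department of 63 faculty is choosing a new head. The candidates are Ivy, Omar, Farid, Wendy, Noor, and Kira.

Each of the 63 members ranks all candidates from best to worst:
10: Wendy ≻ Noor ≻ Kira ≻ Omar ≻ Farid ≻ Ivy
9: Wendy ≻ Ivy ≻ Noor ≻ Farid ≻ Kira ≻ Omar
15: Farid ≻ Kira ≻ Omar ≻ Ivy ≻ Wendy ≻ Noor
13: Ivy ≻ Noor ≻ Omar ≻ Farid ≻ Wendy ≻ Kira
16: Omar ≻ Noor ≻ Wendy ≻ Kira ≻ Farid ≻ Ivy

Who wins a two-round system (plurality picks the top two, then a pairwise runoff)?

Omar

Round 1 first-place votes: Ivy 13, Omar 16, Farid 15, Wendy 19, Noor 0, Kira 0. Wendy and Omar advance.
Runoff: Wendy is ranked above Omar on 19 ballots, Omar above Wendy on 44.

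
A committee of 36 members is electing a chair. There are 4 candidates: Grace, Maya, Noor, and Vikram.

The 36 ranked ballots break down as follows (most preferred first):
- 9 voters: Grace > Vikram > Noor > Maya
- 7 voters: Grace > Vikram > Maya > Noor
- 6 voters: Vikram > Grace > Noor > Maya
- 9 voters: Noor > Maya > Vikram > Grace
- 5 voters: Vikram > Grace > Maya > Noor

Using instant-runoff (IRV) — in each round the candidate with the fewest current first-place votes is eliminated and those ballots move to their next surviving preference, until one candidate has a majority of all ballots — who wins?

Vikram

Round 1: Grace 16, Maya 0, Noor 9, Vikram 11. Maya eliminated.
Round 2: Grace 16, Noor 9, Vikram 11. Noor eliminated.
Round 3: Grace 16, Vikram 20. Vikram has a majority (≥19).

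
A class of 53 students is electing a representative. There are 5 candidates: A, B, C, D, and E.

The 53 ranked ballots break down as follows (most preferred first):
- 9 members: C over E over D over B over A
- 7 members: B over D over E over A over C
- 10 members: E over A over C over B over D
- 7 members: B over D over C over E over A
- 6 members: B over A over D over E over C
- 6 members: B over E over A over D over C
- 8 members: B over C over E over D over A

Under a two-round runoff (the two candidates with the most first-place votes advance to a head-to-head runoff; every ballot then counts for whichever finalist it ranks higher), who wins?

Round 1 first-place votes: A 0, B 34, C 9, D 0, E 10. B and E advance.
Runoff: B is ranked above E on 34 ballots, E above B on 19.

B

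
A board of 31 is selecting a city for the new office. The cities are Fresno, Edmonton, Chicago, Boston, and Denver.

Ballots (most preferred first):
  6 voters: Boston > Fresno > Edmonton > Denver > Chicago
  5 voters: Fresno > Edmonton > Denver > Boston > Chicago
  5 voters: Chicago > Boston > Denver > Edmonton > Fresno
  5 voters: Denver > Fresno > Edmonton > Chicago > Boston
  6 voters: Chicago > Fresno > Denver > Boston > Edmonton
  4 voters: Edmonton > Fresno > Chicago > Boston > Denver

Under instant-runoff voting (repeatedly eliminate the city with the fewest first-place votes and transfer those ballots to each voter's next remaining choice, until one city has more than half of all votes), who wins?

Round 1: Fresno 5, Edmonton 4, Chicago 11, Boston 6, Denver 5. Edmonton eliminated.
Round 2: Fresno 9, Chicago 11, Boston 6, Denver 5. Denver eliminated.
Round 3: Fresno 14, Chicago 11, Boston 6. Boston eliminated.
Round 4: Fresno 20, Chicago 11. Fresno has a majority (≥16).

Fresno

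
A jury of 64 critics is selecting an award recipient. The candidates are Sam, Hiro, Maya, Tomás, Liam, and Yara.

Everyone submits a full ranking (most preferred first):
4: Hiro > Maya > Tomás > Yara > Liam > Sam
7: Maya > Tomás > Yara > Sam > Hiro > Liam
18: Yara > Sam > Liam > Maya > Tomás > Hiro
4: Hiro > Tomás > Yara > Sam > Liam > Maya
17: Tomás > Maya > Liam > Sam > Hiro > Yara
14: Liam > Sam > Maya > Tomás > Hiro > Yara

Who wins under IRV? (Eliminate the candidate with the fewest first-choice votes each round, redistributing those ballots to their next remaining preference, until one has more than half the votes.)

Tomás

Round 1: Sam 0, Hiro 8, Maya 7, Tomás 17, Liam 14, Yara 18. Sam eliminated.
Round 2: Hiro 8, Maya 7, Tomás 17, Liam 14, Yara 18. Maya eliminated.
Round 3: Hiro 8, Tomás 24, Liam 14, Yara 18. Hiro eliminated.
Round 4: Tomás 32, Liam 14, Yara 18. Liam eliminated.
Round 5: Tomás 46, Yara 18. Tomás has a majority (≥33).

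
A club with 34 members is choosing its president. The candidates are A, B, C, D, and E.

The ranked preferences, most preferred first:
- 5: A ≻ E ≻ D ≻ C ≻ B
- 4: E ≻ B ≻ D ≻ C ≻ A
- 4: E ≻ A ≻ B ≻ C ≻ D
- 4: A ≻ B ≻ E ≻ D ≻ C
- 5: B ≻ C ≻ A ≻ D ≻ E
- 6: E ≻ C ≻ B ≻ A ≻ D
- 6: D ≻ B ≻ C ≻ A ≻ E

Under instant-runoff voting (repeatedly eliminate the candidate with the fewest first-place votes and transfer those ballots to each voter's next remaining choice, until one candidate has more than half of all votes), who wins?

A

Round 1: A 9, B 5, C 0, D 6, E 14. C eliminated.
Round 2: A 9, B 5, D 6, E 14. B eliminated.
Round 3: A 14, D 6, E 14. D eliminated.
Round 4: A 20, E 14. A has a majority (≥18).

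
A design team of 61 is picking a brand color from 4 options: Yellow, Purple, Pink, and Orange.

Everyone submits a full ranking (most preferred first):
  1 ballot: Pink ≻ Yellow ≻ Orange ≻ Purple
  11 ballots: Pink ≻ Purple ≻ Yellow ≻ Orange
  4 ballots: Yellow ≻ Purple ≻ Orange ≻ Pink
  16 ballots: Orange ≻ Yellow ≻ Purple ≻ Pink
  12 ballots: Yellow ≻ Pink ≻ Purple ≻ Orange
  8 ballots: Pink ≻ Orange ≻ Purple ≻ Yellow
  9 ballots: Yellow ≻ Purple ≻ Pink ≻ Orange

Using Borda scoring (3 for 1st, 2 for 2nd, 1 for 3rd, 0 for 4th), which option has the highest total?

Yellow

Yellow: 1×2 + 11×1 + 4×3 + 16×2 + 12×3 + 8×0 + 9×3 = 120
Purple: 1×0 + 11×2 + 4×2 + 16×1 + 12×1 + 8×1 + 9×2 = 84
Pink: 1×3 + 11×3 + 4×0 + 16×0 + 12×2 + 8×3 + 9×1 = 93
Orange: 1×1 + 11×0 + 4×1 + 16×3 + 12×0 + 8×2 + 9×0 = 69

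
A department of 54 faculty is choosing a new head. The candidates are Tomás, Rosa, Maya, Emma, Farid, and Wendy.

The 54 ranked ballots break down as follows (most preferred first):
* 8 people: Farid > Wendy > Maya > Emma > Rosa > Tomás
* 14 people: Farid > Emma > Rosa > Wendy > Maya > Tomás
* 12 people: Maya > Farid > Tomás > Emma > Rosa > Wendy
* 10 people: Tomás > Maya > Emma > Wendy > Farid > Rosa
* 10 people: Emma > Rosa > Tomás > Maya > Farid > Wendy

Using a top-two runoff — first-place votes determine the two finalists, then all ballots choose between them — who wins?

Maya

Round 1 first-place votes: Tomás 10, Rosa 0, Maya 12, Emma 10, Farid 22, Wendy 0. Farid and Maya advance.
Runoff: Farid is ranked above Maya on 22 ballots, Maya above Farid on 32.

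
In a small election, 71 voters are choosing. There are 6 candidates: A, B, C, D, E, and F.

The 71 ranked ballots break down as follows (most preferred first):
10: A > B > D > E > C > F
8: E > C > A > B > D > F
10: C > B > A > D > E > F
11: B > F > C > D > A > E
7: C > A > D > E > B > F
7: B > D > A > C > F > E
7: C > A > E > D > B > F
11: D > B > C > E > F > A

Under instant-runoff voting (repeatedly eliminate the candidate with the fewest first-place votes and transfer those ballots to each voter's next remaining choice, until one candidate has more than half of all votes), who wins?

B

Round 1: A 10, B 18, C 24, D 11, E 8, F 0. F eliminated.
Round 2: A 10, B 18, C 24, D 11, E 8. E eliminated.
Round 3: A 10, B 18, C 32, D 11. A eliminated.
Round 4: B 28, C 32, D 11. D eliminated.
Round 5: B 39, C 32. B has a majority (≥36).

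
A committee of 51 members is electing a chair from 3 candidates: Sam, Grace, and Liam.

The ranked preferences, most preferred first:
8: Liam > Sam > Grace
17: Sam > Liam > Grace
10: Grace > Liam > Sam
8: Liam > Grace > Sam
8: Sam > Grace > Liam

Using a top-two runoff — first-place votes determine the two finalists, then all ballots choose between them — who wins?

Liam

Round 1 first-place votes: Sam 25, Grace 10, Liam 16. Sam and Liam advance.
Runoff: Sam is ranked above Liam on 25 ballots, Liam above Sam on 26.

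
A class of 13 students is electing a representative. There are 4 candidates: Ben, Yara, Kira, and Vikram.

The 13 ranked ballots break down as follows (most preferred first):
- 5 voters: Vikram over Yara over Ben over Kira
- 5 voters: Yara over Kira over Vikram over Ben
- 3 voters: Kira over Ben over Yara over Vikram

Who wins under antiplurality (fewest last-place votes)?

Yara

Last-place votes: Ben 5, Yara 0, Kira 5, Vikram 3.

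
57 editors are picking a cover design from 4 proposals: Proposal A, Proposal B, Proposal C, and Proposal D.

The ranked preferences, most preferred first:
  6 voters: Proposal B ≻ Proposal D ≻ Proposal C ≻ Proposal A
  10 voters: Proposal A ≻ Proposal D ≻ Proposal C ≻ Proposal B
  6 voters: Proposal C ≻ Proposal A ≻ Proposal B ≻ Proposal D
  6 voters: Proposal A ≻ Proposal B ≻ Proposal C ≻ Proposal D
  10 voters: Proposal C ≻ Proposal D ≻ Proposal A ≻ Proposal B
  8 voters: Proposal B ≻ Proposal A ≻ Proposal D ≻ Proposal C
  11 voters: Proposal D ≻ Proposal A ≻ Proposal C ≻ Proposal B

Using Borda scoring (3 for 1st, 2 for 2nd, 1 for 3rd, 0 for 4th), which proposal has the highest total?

Proposal A

Proposal A: 6×0 + 10×3 + 6×2 + 6×3 + 10×1 + 8×2 + 11×2 = 108
Proposal B: 6×3 + 10×0 + 6×1 + 6×2 + 10×0 + 8×3 + 11×0 = 60
Proposal C: 6×1 + 10×1 + 6×3 + 6×1 + 10×3 + 8×0 + 11×1 = 81
Proposal D: 6×2 + 10×2 + 6×0 + 6×0 + 10×2 + 8×1 + 11×3 = 93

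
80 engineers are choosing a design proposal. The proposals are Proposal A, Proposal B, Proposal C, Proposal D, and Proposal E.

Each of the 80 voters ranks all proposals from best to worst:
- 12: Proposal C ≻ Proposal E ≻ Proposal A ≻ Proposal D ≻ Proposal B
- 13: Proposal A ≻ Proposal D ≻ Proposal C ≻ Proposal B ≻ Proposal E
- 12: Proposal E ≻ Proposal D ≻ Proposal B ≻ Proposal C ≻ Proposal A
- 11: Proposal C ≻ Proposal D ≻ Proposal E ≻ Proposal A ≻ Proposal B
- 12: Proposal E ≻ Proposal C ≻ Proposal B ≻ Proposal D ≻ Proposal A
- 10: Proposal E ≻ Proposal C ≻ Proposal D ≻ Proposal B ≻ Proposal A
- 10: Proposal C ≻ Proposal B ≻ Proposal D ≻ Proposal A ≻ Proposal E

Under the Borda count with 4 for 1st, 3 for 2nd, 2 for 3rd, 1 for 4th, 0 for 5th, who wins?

Proposal A: 12×2 + 13×4 + 12×0 + 11×1 + 12×0 + 10×0 + 10×1 = 97
Proposal B: 12×0 + 13×1 + 12×2 + 11×0 + 12×2 + 10×1 + 10×3 = 101
Proposal C: 12×4 + 13×2 + 12×1 + 11×4 + 12×3 + 10×3 + 10×4 = 236
Proposal D: 12×1 + 13×3 + 12×3 + 11×3 + 12×1 + 10×2 + 10×2 = 172
Proposal E: 12×3 + 13×0 + 12×4 + 11×2 + 12×4 + 10×4 + 10×0 = 194

Proposal C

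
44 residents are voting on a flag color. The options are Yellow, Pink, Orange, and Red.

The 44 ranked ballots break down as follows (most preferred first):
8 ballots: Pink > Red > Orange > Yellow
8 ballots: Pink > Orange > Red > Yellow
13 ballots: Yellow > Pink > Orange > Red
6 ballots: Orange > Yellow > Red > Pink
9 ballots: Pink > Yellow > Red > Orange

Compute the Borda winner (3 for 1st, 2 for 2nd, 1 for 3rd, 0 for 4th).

Pink

Yellow: 8×0 + 8×0 + 13×3 + 6×2 + 9×2 = 69
Pink: 8×3 + 8×3 + 13×2 + 6×0 + 9×3 = 101
Orange: 8×1 + 8×2 + 13×1 + 6×3 + 9×0 = 55
Red: 8×2 + 8×1 + 13×0 + 6×1 + 9×1 = 39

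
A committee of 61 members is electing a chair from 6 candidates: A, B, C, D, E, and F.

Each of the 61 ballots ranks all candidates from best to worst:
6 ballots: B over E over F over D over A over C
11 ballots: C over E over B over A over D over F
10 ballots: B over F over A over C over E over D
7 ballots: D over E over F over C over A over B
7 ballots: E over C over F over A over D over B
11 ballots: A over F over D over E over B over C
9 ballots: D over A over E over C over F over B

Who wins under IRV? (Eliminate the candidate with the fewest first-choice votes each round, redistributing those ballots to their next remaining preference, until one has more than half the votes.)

D

Round 1: A 11, B 16, C 11, D 16, E 7, F 0. F eliminated.
Round 2: A 11, B 16, C 11, D 16, E 7. E eliminated.
Round 3: A 11, B 16, C 18, D 16. A eliminated.
Round 4: B 16, C 18, D 27. B eliminated.
Round 5: C 28, D 33. D has a majority (≥31).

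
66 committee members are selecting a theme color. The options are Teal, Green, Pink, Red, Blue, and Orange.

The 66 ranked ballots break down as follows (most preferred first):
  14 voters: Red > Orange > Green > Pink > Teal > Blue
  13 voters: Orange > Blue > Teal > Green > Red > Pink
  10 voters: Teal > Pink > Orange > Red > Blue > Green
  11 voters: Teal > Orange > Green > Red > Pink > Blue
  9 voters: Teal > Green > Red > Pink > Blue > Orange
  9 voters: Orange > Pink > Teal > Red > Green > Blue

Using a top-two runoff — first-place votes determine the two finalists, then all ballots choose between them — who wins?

Orange

Round 1 first-place votes: Teal 30, Green 0, Pink 0, Red 14, Blue 0, Orange 22. Teal and Orange advance.
Runoff: Teal is ranked above Orange on 30 ballots, Orange above Teal on 36.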